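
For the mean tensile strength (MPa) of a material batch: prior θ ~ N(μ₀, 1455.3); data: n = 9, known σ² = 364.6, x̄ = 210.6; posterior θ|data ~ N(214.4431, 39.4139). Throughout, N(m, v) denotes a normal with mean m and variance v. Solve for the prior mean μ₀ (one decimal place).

The posterior mean is a precision-weighted average: μ_n = (τ₀μ₀ + τ_data·x̄)/(τ₀+τ_data), with τ₀=1/σ₀² and τ_data=n/σ².
Here τ₀ = 1/1455.3 = 0.000687 and τ_data = 9/364.6 = 0.024685, so τ_n = 0.025372.
Rearranging for μ₀: μ₀ = (μ_n·τ_n − τ_data·x̄)/τ₀ = (214.4431·0.025372 − 0.024685·210.6) / 0.000687 = 0.242189/0.000687 ≈ 352.5.

μ₀ = 352.5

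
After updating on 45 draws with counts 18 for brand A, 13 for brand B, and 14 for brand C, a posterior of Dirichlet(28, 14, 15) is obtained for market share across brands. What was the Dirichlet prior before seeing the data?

Dirichlet(10, 1, 1)

For a Dirichlet(α) prior with multinomial counts c, the posterior is Dirichlet(α + c) componentwise.
Subtract each count from the matching posterior parameter: 28−18=10, 14−13=1, 15−14=1.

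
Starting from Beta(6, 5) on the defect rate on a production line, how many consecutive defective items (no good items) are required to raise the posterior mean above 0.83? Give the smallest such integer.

k = 19

After k defective items and 0 good items the posterior is Beta(6+k, 5), with mean (6+k)/(6+5+k).
Set (6+k)/(11+k) > 0.83 and solve: k > (0.83·11 − 6)/(1 − 0.83) = 18.412.
The smallest integer exceeding 18.412 is 19.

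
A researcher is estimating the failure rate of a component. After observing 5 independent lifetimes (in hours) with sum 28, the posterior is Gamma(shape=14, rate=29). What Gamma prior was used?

For an exponential likelihood with a Gamma(α, β) prior on the rate, n observations with total T give posterior Gamma(α+n, β+T).
So α = 14 − 5 = 9 and β = 29 − 28 = 1.

Gamma(shape=9, rate=1)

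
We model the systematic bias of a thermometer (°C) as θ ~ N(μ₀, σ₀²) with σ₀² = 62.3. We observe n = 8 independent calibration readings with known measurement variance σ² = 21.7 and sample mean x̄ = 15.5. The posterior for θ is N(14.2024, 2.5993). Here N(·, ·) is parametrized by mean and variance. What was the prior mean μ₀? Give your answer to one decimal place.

μ₀ = -15.6

The posterior mean is a precision-weighted average: μ_n = (τ₀μ₀ + τ_data·x̄)/(τ₀+τ_data), with τ₀=1/σ₀² and τ_data=n/σ².
Here τ₀ = 1/62.3 = 0.016051 and τ_data = 8/21.7 = 0.368664, so τ_n = 0.384715.
Rearranging for μ₀: μ₀ = (μ_n·τ_n − τ_data·x̄)/τ₀ = (14.2024·0.384715 − 0.368664·15.5) / 0.016051 = -0.250416/0.016051 ≈ -15.6.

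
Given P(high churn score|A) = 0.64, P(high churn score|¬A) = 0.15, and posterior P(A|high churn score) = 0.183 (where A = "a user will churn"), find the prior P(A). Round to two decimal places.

P(A) = 0.05

In odds form, posterior odds = prior odds × likelihood ratio, so prior odds = posterior odds ÷ LR.
Posterior odds = 0.183/(1−0.183) = 0.2240. LR = 0.64/0.15 = 4.2667.
Prior odds = 0.2240/4.2667 = 0.0525, so P(A) = 0.0525/(1+0.0525) ≈ 0.05.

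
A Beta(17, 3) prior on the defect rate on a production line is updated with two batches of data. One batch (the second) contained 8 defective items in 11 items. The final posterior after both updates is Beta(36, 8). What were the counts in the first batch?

11 defective items and 2 good items

Because Beta–binomial updating is additive in the counts, the combined data contributed (α_post−α_prior, β_post−β_prior) successes and failures.
Total across both batches: 36−17=19 defective items, 8−3=5 good items.
Subtract the second batch: 19−8=11 defective items and 5−3=2 good items.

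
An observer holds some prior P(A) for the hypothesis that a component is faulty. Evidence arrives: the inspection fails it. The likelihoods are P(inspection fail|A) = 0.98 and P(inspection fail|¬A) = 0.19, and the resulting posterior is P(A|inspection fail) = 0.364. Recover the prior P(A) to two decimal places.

In odds form, posterior odds = prior odds × likelihood ratio, so prior odds = posterior odds ÷ LR.
Posterior odds = 0.364/(1−0.364) = 0.5723. LR = 0.98/0.19 = 5.1579.
Prior odds = 0.5723/5.1579 = 0.1110, so P(A) = 0.1110/(1+0.1110) ≈ 0.10.

P(A) = 0.10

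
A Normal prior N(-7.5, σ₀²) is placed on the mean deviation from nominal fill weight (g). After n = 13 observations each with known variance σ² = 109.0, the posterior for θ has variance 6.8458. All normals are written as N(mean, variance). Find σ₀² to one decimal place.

σ₀² = 37.3

For the Normal–Normal model with known σ², precisions add: τ_n = τ₀ + n/σ².
So 1/σ₀² = 1/6.8458 − 13/109.0 = 0.146075 − 0.119266 = 0.026809.
Hence σ₀² = 1/0.026809 ≈ 37.3.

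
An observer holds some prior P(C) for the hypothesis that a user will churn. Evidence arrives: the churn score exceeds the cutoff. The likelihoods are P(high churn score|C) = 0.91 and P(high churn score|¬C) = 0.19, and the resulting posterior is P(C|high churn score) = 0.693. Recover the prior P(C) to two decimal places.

P(C) = 0.32

Bayes' rule in odds form gives O(C|E) = O(C)·[P(E|C)/P(E|¬C)], hence O(C) = O(C|E)/LR.
Posterior odds = 0.693/(1−0.693) = 2.2573. LR = 0.91/0.19 = 4.7895.
Prior odds = 2.2573/4.7895 = 0.4713, so P(C) = 0.4713/(1+0.4713) ≈ 0.32.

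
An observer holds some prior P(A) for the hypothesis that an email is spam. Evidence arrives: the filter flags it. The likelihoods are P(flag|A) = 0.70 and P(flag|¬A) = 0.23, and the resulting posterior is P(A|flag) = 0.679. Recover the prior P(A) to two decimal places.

P(A) = 0.41

In odds form, posterior odds = prior odds × likelihood ratio, so prior odds = posterior odds ÷ LR.
Posterior odds = 0.679/(1−0.679) = 2.1153. LR = 0.70/0.23 = 3.0435.
Prior odds = 2.1153/3.0435 = 0.6950, so P(A) = 0.6950/(1+0.6950) ≈ 0.41.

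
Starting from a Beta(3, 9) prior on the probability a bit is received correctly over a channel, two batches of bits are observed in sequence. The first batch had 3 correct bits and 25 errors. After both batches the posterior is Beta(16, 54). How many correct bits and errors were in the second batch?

10 correct bits and 20 errors

Because Beta–binomial updating is additive in the counts, the combined data contributed (α_post−α_prior, β_post−β_prior) successes and failures.
Total across both batches: 16−3=13 correct bits, 54−9=45 errors.
Subtract the first batch: 13−3=10 correct bits and 45−25=20 errors.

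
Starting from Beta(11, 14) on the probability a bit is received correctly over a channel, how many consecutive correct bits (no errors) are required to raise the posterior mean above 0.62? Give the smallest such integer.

After k correct bits and 0 errors the posterior is Beta(11+k, 14), with mean (11+k)/(11+14+k).
Set (11+k)/(25+k) > 0.62 and solve: k > (0.62·25 − 11)/(1 − 0.62) = 11.842.
The smallest integer exceeding 11.842 is 12.

k = 12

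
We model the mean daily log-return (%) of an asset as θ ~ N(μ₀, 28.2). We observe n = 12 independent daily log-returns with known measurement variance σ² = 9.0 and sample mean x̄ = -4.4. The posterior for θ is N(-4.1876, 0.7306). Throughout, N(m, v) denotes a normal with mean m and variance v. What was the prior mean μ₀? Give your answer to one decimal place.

The posterior mean is a precision-weighted average: μ_n = (τ₀μ₀ + τ_data·x̄)/(τ₀+τ_data), with τ₀=1/σ₀² and τ_data=n/σ².
Here τ₀ = 1/28.2 = 0.035461 and τ_data = 12/9.0 = 1.333333, so τ_n = 1.368794.
Rearranging for μ₀: μ₀ = (μ_n·τ_n − τ_data·x̄)/τ₀ = (-4.1876·1.368794 − 1.333333·-4.4) / 0.035461 = 0.134703/0.035461 ≈ 3.8.

μ₀ = 3.8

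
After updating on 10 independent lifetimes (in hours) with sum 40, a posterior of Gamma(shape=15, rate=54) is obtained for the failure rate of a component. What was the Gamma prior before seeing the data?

Gamma(shape=5, rate=14)

For an exponential likelihood with a Gamma(α, β) prior on the rate, n observations with total T give posterior Gamma(α+n, β+T).
So α = 15 − 10 = 5 and β = 54 − 40 = 14.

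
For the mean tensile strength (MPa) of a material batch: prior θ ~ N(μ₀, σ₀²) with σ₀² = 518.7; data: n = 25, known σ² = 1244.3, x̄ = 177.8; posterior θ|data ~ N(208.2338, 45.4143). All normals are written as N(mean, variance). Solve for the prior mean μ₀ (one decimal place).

μ₀ = 525.4

With known observation variance, the Normal–Normal posterior has precision τ_n = τ₀ + n/σ² and mean μ_n = (τ₀μ₀ + (n/σ²)x̄)/τ_n.
Here τ₀ = 1/518.7 = 0.001928 and τ_data = 25/1244.3 = 0.020092, so τ_n = 0.022020.
Rearranging for μ₀: μ₀ = (μ_n·τ_n − τ_data·x̄)/τ₀ = (208.2338·0.022020 − 0.020092·177.8) / 0.001928 = 1.012951/0.001928 ≈ 525.4.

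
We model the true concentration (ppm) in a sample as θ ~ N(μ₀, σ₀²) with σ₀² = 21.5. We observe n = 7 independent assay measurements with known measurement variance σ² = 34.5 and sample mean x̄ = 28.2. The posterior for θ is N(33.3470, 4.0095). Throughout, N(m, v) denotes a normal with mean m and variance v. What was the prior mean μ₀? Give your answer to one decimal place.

μ₀ = 55.8

The posterior mean is a precision-weighted average: μ_n = (τ₀μ₀ + τ_data·x̄)/(τ₀+τ_data), with τ₀=1/σ₀² and τ_data=n/σ².
Here τ₀ = 1/21.5 = 0.046512 and τ_data = 7/34.5 = 0.202899, so τ_n = 0.249411.
Rearranging for μ₀: μ₀ = (μ_n·τ_n − τ_data·x̄)/τ₀ = (33.3470·0.249411 − 0.202899·28.2) / 0.046512 = 2.595357/0.046512 ≈ 55.8.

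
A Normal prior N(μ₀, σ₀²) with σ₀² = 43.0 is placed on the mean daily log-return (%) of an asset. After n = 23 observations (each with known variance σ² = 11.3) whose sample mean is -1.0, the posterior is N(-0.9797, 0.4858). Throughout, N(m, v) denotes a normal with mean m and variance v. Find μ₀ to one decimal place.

μ₀ = 0.8

The posterior mean is a precision-weighted average: μ_n = (τ₀μ₀ + τ_data·x̄)/(τ₀+τ_data), with τ₀=1/σ₀² and τ_data=n/σ².
Here τ₀ = 1/43.0 = 0.023256 and τ_data = 23/11.3 = 2.035398, so τ_n = 2.058654.
Rearranging for μ₀: μ₀ = (μ_n·τ_n − τ_data·x̄)/τ₀ = (-0.9797·2.058654 − 2.035398·-1.0) / 0.023256 = 0.018535/0.023256 ≈ 0.8.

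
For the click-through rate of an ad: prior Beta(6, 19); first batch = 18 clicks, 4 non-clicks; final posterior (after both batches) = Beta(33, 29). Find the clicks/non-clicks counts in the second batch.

Because Beta–binomial updating is additive in the counts, the combined data contributed (α_post−α_prior, β_post−β_prior) successes and failures.
Total across both batches: 33−6=27 clicks, 29−19=10 non-clicks.
Subtract the first batch: 27−18=9 clicks and 10−4=6 non-clicks.

9 clicks and 6 non-clicks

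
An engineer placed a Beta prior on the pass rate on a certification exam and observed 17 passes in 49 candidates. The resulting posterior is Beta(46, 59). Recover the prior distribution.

A Beta(a, b) prior with s successes and f failures in binomial data gives a Beta(a+s, b+f) posterior.
Subtract the data counts: 46−17=29, 59−32=27.

Beta(29, 27)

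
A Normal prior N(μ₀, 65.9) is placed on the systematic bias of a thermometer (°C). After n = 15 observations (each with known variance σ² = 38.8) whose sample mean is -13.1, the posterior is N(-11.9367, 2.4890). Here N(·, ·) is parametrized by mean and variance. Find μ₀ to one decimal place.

The posterior mean is a precision-weighted average: μ_n = (τ₀μ₀ + τ_data·x̄)/(τ₀+τ_data), with τ₀=1/σ₀² and τ_data=n/σ².
Here τ₀ = 1/65.9 = 0.015175 and τ_data = 15/38.8 = 0.386598, so τ_n = 0.401773.
Rearranging for μ₀: μ₀ = (μ_n·τ_n − τ_data·x̄)/τ₀ = (-11.9367·0.401773 − 0.386598·-13.1) / 0.015175 = 0.268590/0.015175 ≈ 17.7.

μ₀ = 17.7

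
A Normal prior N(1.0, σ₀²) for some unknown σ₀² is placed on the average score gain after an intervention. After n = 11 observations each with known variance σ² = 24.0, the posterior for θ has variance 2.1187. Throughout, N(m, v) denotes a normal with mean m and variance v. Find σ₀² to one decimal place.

Posterior precision equals prior precision plus data precision: 1/σ_n² = 1/σ₀² + n/σ².
So 1/σ₀² = 1/2.1187 − 11/24.0 = 0.471988 − 0.458333 = 0.013655.
Hence σ₀² = 1/0.013655 ≈ 73.2.

σ₀² = 73.2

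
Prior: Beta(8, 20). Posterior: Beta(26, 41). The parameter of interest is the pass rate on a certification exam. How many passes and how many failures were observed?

Beta is conjugate to the binomial likelihood: posterior = Beta(a+s, b+f).
So s = 26 − 8 = 18 and f = 41 − 20 = 21.

18 passes and 21 failures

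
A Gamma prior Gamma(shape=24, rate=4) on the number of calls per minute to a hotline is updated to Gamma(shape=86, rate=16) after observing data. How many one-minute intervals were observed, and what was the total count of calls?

A Gamma(α, β) prior (rate parametrization) on a Poisson rate with n observations summing to S gives posterior Gamma(α+S, β+n).
Matching: Σxᵢ = 86 − 24 = 62 and n = 16 − 4 = 12.

n = 12 one-minute intervals with total 62 calls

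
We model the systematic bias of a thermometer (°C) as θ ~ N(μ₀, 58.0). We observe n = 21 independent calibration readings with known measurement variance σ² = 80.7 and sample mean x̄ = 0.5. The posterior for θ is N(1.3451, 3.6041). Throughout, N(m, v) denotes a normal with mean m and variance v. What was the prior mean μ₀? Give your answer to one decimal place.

The posterior mean is a precision-weighted average: μ_n = (τ₀μ₀ + τ_data·x̄)/(τ₀+τ_data), with τ₀=1/σ₀² and τ_data=n/σ².
Here τ₀ = 1/58.0 = 0.017241 and τ_data = 21/80.7 = 0.260223, so τ_n = 0.277464.
Rearranging for μ₀: μ₀ = (μ_n·τ_n − τ_data·x̄)/τ₀ = (1.3451·0.277464 − 0.260223·0.5) / 0.017241 = 0.243105/0.017241 ≈ 14.1.

μ₀ = 14.1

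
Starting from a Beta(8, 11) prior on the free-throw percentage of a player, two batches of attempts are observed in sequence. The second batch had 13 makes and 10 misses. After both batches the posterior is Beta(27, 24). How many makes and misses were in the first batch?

6 makes and 3 misses

Sequential conjugate updates are equivalent to a single update on the pooled data, so total successes = posterior α − prior α and total failures = posterior β − prior β.
Total across both batches: 27−8=19 makes, 24−11=13 misses.
Subtract the second batch: 19−13=6 makes and 13−10=3 misses.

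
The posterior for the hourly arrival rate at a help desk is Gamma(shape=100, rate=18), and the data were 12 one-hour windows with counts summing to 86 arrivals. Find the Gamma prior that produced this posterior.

Gamma(shape=14, rate=6)

Gamma–Poisson conjugacy: posterior shape = α + Σxᵢ, posterior rate = β + n.
So α = 100 − 86 = 14 and β = 18 − 12 = 6.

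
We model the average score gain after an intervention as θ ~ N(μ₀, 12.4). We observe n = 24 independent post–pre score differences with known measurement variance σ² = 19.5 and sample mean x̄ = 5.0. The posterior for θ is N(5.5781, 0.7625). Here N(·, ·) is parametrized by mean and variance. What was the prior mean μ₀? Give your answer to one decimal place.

With known observation variance, the Normal–Normal posterior has precision τ_n = τ₀ + n/σ² and mean μ_n = (τ₀μ₀ + (n/σ²)x̄)/τ_n.
Here τ₀ = 1/12.4 = 0.080645 and τ_data = 24/19.5 = 1.230769, so τ_n = 1.311414.
Rearranging for μ₀: μ₀ = (μ_n·τ_n − τ_data·x̄)/τ₀ = (5.5781·1.311414 − 1.230769·5.0) / 0.080645 = 1.161353/0.080645 ≈ 14.4.

μ₀ = 14.4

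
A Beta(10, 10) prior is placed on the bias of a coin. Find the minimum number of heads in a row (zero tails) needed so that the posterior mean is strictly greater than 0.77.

After k heads and 0 tails the posterior is Beta(10+k, 10), with mean (10+k)/(10+10+k).
Set (10+k)/(20+k) > 0.77 and solve: k > (0.77·20 − 10)/(1 − 0.77) = 23.478.
The smallest integer exceeding 23.478 is 24.

k = 24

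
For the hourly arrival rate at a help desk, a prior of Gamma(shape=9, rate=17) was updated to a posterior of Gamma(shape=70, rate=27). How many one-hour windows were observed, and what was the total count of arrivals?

A Gamma(α, β) prior (rate parametrization) on a Poisson rate with n observations summing to S gives posterior Gamma(α+S, β+n).
Matching: Σxᵢ = 70 − 9 = 61 and n = 27 − 17 = 10.

n = 10 one-hour windows with total 61 arrivals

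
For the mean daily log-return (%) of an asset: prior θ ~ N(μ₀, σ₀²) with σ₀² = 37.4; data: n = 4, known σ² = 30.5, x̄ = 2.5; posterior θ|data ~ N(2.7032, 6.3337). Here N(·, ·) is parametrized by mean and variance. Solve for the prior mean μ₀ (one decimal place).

The posterior mean is a precision-weighted average: μ_n = (τ₀μ₀ + τ_data·x̄)/(τ₀+τ_data), with τ₀=1/σ₀² and τ_data=n/σ².
Here τ₀ = 1/37.4 = 0.026738 and τ_data = 4/30.5 = 0.131148, so τ_n = 0.157886.
Rearranging for μ₀: μ₀ = (μ_n·τ_n − τ_data·x̄)/τ₀ = (2.7032·0.157886 − 0.131148·2.5) / 0.026738 = 0.098927/0.026738 ≈ 3.7.

μ₀ = 3.7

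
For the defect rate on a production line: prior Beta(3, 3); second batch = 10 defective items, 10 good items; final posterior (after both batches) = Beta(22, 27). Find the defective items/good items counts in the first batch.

9 defective items and 14 good items

Sequential conjugate updates are equivalent to a single update on the pooled data, so total successes = posterior α − prior α and total failures = posterior β − prior β.
Total across both batches: 22−3=19 defective items, 27−3=24 good items.
Subtract the second batch: 19−10=9 defective items and 24−10=14 good items.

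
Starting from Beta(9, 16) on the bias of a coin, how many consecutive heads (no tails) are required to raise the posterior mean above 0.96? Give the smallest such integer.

k = 376

After k heads and 0 tails the posterior is Beta(9+k, 16), with mean (9+k)/(9+16+k).
Set (9+k)/(25+k) > 0.96 and solve: k > (0.96·25 − 9)/(1 − 0.96) = 375.000.
The smallest integer exceeding 375.000 is 376.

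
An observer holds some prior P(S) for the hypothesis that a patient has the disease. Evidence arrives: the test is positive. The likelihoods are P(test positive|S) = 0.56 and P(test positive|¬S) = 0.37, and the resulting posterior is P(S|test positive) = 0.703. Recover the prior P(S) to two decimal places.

In odds form, posterior odds = prior odds × likelihood ratio, so prior odds = posterior odds ÷ LR.
Posterior odds = 0.703/(1−0.703) = 2.3670. LR = 0.56/0.37 = 1.5135.
Prior odds = 2.3670/1.5135 = 1.5639, so P(S) = 1.5639/(1+1.5639) ≈ 0.61.

P(S) = 0.61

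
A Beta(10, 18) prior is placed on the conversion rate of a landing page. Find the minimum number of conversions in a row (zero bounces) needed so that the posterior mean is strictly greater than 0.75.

After k conversions and 0 bounces the posterior is Beta(10+k, 18), with mean (10+k)/(10+18+k).
Set (10+k)/(28+k) > 0.75 and solve: k > (0.75·28 − 10)/(1 − 0.75) = 44.000.
The smallest integer exceeding 44.000 is 45.

k = 45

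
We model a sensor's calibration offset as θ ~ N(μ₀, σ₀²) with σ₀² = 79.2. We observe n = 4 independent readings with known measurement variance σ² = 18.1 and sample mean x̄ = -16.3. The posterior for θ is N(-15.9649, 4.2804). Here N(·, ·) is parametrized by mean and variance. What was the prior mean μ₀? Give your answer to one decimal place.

The posterior mean is a precision-weighted average: μ_n = (τ₀μ₀ + τ_data·x̄)/(τ₀+τ_data), with τ₀=1/σ₀² and τ_data=n/σ².
Here τ₀ = 1/79.2 = 0.012626 and τ_data = 4/18.1 = 0.220994, so τ_n = 0.233620.
Rearranging for μ₀: μ₀ = (μ_n·τ_n − τ_data·x̄)/τ₀ = (-15.9649·0.233620 − 0.220994·-16.3) / 0.012626 = -0.127518/0.012626 ≈ -10.1.

μ₀ = -10.1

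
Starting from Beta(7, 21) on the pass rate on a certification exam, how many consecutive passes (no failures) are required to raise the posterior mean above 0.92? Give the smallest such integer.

After k passes and 0 failures the posterior is Beta(7+k, 21), with mean (7+k)/(7+21+k).
Set (7+k)/(28+k) > 0.92 and solve: k > (0.92·28 − 7)/(1 − 0.92) = 234.500.
The smallest integer exceeding 234.500 is 235.

k = 235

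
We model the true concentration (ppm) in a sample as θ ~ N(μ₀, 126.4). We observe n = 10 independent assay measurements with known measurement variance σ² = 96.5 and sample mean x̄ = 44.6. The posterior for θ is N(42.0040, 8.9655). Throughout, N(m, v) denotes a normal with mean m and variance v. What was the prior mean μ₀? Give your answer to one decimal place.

With known observation variance, the Normal–Normal posterior has precision τ_n = τ₀ + n/σ² and mean μ_n = (τ₀μ₀ + (n/σ²)x̄)/τ_n.
Here τ₀ = 1/126.4 = 0.007911 and τ_data = 10/96.5 = 0.103627, so τ_n = 0.111538.
Rearranging for μ₀: μ₀ = (μ_n·τ_n − τ_data·x̄)/τ₀ = (42.0040·0.111538 − 0.103627·44.6) / 0.007911 = 0.063278/0.007911 ≈ 8.0.

μ₀ = 8.0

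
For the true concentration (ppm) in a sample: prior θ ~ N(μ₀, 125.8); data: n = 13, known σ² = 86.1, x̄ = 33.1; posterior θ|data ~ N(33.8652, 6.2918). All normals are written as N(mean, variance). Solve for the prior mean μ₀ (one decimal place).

μ₀ = 48.4

With known observation variance, the Normal–Normal posterior has precision τ_n = τ₀ + n/σ² and mean μ_n = (τ₀μ₀ + (n/σ²)x̄)/τ_n.
Here τ₀ = 1/125.8 = 0.007949 and τ_data = 13/86.1 = 0.150987, so τ_n = 0.158936.
Rearranging for μ₀: μ₀ = (μ_n·τ_n − τ_data·x̄)/τ₀ = (33.8652·0.158936 − 0.150987·33.1) / 0.007949 = 0.384730/0.007949 ≈ 48.4.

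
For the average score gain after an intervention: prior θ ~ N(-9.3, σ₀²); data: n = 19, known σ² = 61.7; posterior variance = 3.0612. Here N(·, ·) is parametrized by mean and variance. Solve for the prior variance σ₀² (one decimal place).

σ₀² = 53.4

For the Normal–Normal model with known σ², precisions add: τ_n = τ₀ + n/σ².
So 1/σ₀² = 1/3.0612 − 19/61.7 = 0.326669 − 0.307942 = 0.018727.
Hence σ₀² = 1/0.018727 ≈ 53.4.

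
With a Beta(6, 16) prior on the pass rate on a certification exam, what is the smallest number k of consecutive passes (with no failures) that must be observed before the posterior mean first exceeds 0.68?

After k passes and 0 failures the posterior is Beta(6+k, 16), with mean (6+k)/(6+16+k).
Set (6+k)/(22+k) > 0.68 and solve: k > (0.68·22 − 6)/(1 − 0.68) = 28.000.
The smallest integer exceeding 28.000 is 29, and checking k=29: (35)/(51) = 0.6863 > 0.68.

k = 29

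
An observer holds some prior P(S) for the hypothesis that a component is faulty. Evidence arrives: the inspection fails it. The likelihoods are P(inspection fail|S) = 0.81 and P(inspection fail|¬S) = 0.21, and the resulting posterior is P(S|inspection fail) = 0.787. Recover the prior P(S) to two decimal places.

P(S) = 0.49

Bayes' rule in odds form gives O(S|E) = O(S)·[P(E|S)/P(E|¬S)], hence O(S) = O(S|E)/LR.
Posterior odds = 0.787/(1−0.787) = 3.6948. LR = 0.81/0.21 = 3.8571.
Prior odds = 3.6948/3.8571 = 0.9579, so P(S) = 0.9579/(1+0.9579) ≈ 0.49.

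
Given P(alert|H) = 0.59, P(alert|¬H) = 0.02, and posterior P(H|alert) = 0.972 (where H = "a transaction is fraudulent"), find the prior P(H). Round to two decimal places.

P(H) = 0.54

In odds form, posterior odds = prior odds × likelihood ratio, so prior odds = posterior odds ÷ LR.
Posterior odds = 0.972/(1−0.972) = 34.7143. LR = 0.59/0.02 = 29.5000.
Prior odds = 34.7143/29.5000 = 1.1768, so P(H) = 1.1768/(1+1.1768) ≈ 0.54.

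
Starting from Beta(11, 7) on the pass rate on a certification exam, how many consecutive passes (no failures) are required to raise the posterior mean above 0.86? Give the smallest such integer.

k = 33

After k passes and 0 failures the posterior is Beta(11+k, 7), with mean (11+k)/(11+7+k).
Set (11+k)/(18+k) > 0.86 and solve: k > (0.86·18 − 11)/(1 − 0.86) = 32.000.
The smallest integer exceeding 32.000 is 33, and checking k=33: (44)/(51) = 0.8627 > 0.86.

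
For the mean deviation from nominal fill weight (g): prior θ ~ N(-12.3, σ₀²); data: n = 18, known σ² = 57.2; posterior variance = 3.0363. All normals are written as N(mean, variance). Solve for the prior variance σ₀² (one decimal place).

σ₀² = 68.2

Posterior precision equals prior precision plus data precision: 1/σ_n² = 1/σ₀² + n/σ².
So 1/σ₀² = 1/3.0363 − 18/57.2 = 0.329348 − 0.314685 = 0.014663.
Hence σ₀² = 1/0.014663 ≈ 68.2.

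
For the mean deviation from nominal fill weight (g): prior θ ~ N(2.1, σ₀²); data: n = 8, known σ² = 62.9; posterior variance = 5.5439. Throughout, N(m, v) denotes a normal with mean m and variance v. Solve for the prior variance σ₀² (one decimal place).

Posterior precision equals prior precision plus data precision: 1/σ_n² = 1/σ₀² + n/σ².
So 1/σ₀² = 1/5.5439 − 8/62.9 = 0.180378 − 0.127186 = 0.053192.
Hence σ₀² = 1/0.053192 ≈ 18.8.

σ₀² = 18.8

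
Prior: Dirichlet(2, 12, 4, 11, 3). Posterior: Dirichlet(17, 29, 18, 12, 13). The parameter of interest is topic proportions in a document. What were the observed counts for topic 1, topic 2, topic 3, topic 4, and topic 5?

counts (15, 17, 14, 1, 10)

For a Dirichlet(α) prior with multinomial counts c, the posterior is Dirichlet(α + c) componentwise.
Counts are posterior − prior componentwise: 17−2=15, 29−12=17, 18−4=14, 12−11=1, 13−3=10.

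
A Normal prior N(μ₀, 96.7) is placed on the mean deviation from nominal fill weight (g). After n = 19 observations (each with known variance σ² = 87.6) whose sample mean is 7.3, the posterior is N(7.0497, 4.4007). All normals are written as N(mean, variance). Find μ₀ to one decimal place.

μ₀ = 1.8

The posterior mean is a precision-weighted average: μ_n = (τ₀μ₀ + τ_data·x̄)/(τ₀+τ_data), with τ₀=1/σ₀² and τ_data=n/σ².
Here τ₀ = 1/96.7 = 0.010341 and τ_data = 19/87.6 = 0.216895, so τ_n = 0.227236.
Rearranging for μ₀: μ₀ = (μ_n·τ_n − τ_data·x̄)/τ₀ = (7.0497·0.227236 − 0.216895·7.3) / 0.010341 = 0.018612/0.010341 ≈ 1.8.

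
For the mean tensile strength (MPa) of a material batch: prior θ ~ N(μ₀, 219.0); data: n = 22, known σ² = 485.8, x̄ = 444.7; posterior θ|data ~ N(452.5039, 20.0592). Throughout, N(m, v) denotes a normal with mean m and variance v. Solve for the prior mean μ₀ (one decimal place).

μ₀ = 529.9

The posterior mean is a precision-weighted average: μ_n = (τ₀μ₀ + τ_data·x̄)/(τ₀+τ_data), with τ₀=1/σ₀² and τ_data=n/σ².
Here τ₀ = 1/219.0 = 0.004566 and τ_data = 22/485.8 = 0.045286, so τ_n = 0.049852.
Rearranging for μ₀: μ₀ = (μ_n·τ_n − τ_data·x̄)/τ₀ = (452.5039·0.049852 − 0.045286·444.7) / 0.004566 = 2.419540/0.004566 ≈ 529.9.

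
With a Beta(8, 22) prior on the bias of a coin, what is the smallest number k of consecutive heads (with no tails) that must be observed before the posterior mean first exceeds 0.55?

k = 19

After k heads and 0 tails the posterior is Beta(8+k, 22), with mean (8+k)/(8+22+k).
Set (8+k)/(30+k) > 0.55 and solve: k > (0.55·30 − 8)/(1 − 0.55) = 18.889.
The smallest integer exceeding 18.889 is 19.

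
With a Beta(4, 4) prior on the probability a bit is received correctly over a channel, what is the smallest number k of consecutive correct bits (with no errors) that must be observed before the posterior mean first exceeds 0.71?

k = 6

After k correct bits and 0 errors the posterior is Beta(4+k, 4), with mean (4+k)/(4+4+k).
Set (4+k)/(8+k) > 0.71 and solve: k > (0.71·8 − 4)/(1 − 0.71) = 5.793.
The smallest integer exceeding 5.793 is 6.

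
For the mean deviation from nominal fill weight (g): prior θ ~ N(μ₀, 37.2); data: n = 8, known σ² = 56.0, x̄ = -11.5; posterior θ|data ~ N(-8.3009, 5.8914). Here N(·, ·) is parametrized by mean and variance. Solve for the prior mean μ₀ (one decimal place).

With known observation variance, the Normal–Normal posterior has precision τ_n = τ₀ + n/σ² and mean μ_n = (τ₀μ₀ + (n/σ²)x̄)/τ_n.
Here τ₀ = 1/37.2 = 0.026882 and τ_data = 8/56.0 = 0.142857, so τ_n = 0.169739.
Rearranging for μ₀: μ₀ = (μ_n·τ_n − τ_data·x̄)/τ₀ = (-8.3009·0.169739 − 0.142857·-11.5) / 0.026882 = 0.233869/0.026882 ≈ 8.7.

μ₀ = 8.7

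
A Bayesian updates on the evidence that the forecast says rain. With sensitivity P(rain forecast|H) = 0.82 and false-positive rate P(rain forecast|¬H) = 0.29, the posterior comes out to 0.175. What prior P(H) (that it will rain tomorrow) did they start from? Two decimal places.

In odds form, posterior odds = prior odds × likelihood ratio, so prior odds = posterior odds ÷ LR.
Posterior odds = 0.175/(1−0.175) = 0.2121. LR = 0.82/0.29 = 2.8276.
Prior odds = 0.2121/2.8276 = 0.0750, so P(H) = 0.0750/(1+0.0750) ≈ 0.07.

P(H) = 0.07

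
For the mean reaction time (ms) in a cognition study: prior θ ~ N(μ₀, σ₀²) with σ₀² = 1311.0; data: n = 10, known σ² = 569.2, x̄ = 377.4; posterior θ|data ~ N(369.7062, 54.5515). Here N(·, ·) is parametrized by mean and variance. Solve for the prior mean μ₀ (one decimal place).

The posterior mean is a precision-weighted average: μ_n = (τ₀μ₀ + τ_data·x̄)/(τ₀+τ_data), with τ₀=1/σ₀² and τ_data=n/σ².
Here τ₀ = 1/1311.0 = 0.000763 and τ_data = 10/569.2 = 0.017569, so τ_n = 0.018332.
Rearranging for μ₀: μ₀ = (μ_n·τ_n − τ_data·x̄)/τ₀ = (369.7062·0.018332 − 0.017569·377.4) / 0.000763 = 0.146913/0.000763 ≈ 192.5.

μ₀ = 192.5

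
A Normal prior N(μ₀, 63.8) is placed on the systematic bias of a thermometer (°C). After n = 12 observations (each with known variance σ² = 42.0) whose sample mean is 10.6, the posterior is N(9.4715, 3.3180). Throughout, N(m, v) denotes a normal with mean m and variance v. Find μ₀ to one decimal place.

μ₀ = -11.1

With known observation variance, the Normal–Normal posterior has precision τ_n = τ₀ + n/σ² and mean μ_n = (τ₀μ₀ + (n/σ²)x̄)/τ_n.
Here τ₀ = 1/63.8 = 0.015674 and τ_data = 12/42.0 = 0.285714, so τ_n = 0.301388.
Rearranging for μ₀: μ₀ = (μ_n·τ_n − τ_data·x̄)/τ₀ = (9.4715·0.301388 − 0.285714·10.6) / 0.015674 = -0.173972/0.015674 ≈ -11.1.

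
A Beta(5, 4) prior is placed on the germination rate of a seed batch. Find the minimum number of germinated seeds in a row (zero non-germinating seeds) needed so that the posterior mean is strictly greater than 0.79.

k = 11

After k germinated seeds and 0 non-germinating seeds the posterior is Beta(5+k, 4), with mean (5+k)/(5+4+k).
Set (5+k)/(9+k) > 0.79 and solve: k > (0.79·9 − 5)/(1 − 0.79) = 10.048.
The smallest integer exceeding 10.048 is 11.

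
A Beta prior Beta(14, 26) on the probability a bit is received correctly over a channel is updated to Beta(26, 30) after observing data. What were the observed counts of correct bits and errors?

A Beta(a, b) prior with s successes and f failures in binomial data gives a Beta(a+s, b+f) posterior.
Match parameters: s=26−14=12, f=30−26=4.

12 correct bits and 4 errors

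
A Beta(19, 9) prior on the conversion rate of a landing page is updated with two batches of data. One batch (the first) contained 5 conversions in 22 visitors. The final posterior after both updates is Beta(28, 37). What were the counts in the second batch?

4 conversions and 11 bounces

Because Beta–binomial updating is additive in the counts, the combined data contributed (α_post−α_prior, β_post−β_prior) successes and failures.
Total across both batches: 28−19=9 conversions, 37−9=28 bounces.
Subtract the first batch: 9−5=4 conversions and 28−17=11 bounces.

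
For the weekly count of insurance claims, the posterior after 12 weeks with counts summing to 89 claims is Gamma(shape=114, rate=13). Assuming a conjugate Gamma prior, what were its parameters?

Gamma(shape=25, rate=1)

A Gamma(α, β) prior (rate parametrization) on a Poisson rate with n observations summing to S gives posterior Gamma(α+S, β+n).
So α = 114 − 89 = 25 and β = 13 − 12 = 1.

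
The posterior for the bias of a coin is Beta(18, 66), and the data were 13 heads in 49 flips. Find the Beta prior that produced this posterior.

A Beta(α, β) prior with s successes and f failures in binomial data gives a Beta(α+s, β+f) posterior.
Subtract the data counts: 18−13=5, 66−36=30.

Beta(5, 30)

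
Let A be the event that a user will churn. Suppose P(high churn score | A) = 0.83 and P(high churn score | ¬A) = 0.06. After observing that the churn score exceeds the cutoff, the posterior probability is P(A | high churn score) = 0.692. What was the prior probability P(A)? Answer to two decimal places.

P(A) = 0.14

Bayes' rule in odds form gives O(A|E) = O(A)·[P(E|A)/P(E|¬A)], hence O(A) = O(A|E)/LR.
Posterior odds = 0.692/(1−0.692) = 2.2468. LR = 0.83/0.06 = 13.8333.
Prior odds = 2.2468/13.8333 = 0.1624, so P(A) = 0.1624/(1+0.1624) ≈ 0.14.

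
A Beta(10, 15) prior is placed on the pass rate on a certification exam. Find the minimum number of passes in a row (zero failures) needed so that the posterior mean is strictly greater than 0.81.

k = 54

After k passes and 0 failures the posterior is Beta(10+k, 15), with mean (10+k)/(10+15+k).
Set (10+k)/(25+k) > 0.81 and solve: k > (0.81·25 − 10)/(1 − 0.81) = 53.947.
The smallest integer exceeding 53.947 is 54.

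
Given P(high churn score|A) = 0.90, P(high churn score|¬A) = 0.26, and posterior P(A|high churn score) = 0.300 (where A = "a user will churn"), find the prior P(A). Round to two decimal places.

In odds form, posterior odds = prior odds × likelihood ratio, so prior odds = posterior odds ÷ LR.
Posterior odds = 0.300/(1−0.300) = 0.4286. LR = 0.90/0.26 = 3.4615.
Prior odds = 0.4286/3.4615 = 0.1238, so P(A) = 0.1238/(1+0.1238) ≈ 0.11.

P(A) = 0.11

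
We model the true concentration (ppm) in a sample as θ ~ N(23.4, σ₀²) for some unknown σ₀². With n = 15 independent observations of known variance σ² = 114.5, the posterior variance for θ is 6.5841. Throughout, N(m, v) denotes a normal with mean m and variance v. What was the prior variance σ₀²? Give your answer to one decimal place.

Posterior precision equals prior precision plus data precision: 1/σ_n² = 1/σ₀² + n/σ².
So 1/σ₀² = 1/6.5841 − 15/114.5 = 0.151881 − 0.131004 = 0.020877.
Hence σ₀² = 1/0.020877 ≈ 47.9.

σ₀² = 47.9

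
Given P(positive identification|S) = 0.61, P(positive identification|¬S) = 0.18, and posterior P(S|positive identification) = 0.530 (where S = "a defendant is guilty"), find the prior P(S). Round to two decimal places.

P(S) = 0.25

Bayes' rule in odds form gives O(S|E) = O(S)·[P(E|S)/P(E|¬S)], hence O(S) = O(S|E)/LR.
Posterior odds = 0.530/(1−0.530) = 1.1277. LR = 0.61/0.18 = 3.3889.
Prior odds = 1.1277/3.3889 = 0.3328, so P(S) = 0.3328/(1+0.3328) ≈ 0.25.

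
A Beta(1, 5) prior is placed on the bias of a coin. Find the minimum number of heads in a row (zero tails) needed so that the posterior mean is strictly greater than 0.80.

After k heads and 0 tails the posterior is Beta(1+k, 5), with mean (1+k)/(1+5+k).
Set (1+k)/(6+k) > 0.80 and solve: k > (0.80·6 − 1)/(1 − 0.80) = 19.000.
The smallest integer exceeding 19.000 is 20.

k = 20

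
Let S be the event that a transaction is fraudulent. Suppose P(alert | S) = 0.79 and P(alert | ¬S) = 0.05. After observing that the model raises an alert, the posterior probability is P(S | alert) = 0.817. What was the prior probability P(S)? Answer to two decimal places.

Bayes' rule in odds form gives O(S|E) = O(S)·[P(E|S)/P(E|¬S)], hence O(S) = O(S|E)/LR.
Posterior odds = 0.817/(1−0.817) = 4.4645. LR = 0.79/0.05 = 15.8000.
Prior odds = 4.4645/15.8000 = 0.2826, so P(S) = 0.2826/(1+0.2826) ≈ 0.22.

P(S) = 0.22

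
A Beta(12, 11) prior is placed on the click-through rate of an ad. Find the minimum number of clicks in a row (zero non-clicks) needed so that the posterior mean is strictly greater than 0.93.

k = 135

After k clicks and 0 non-clicks the posterior is Beta(12+k, 11), with mean (12+k)/(12+11+k).
Set (12+k)/(23+k) > 0.93 and solve: k > (0.93·23 − 12)/(1 − 0.93) = 134.143.
The smallest integer exceeding 134.143 is 135.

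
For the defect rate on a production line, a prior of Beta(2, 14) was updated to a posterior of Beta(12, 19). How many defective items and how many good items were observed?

10 defective items and 5 good items

Beta is conjugate to the binomial likelihood: posterior = Beta(a+s, b+f).
Match parameters: s=12−2=10, f=19−14=5.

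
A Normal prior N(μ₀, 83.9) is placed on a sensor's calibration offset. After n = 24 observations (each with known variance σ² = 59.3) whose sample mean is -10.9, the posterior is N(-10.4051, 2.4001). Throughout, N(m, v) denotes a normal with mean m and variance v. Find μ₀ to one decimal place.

μ₀ = 6.4

The posterior mean is a precision-weighted average: μ_n = (τ₀μ₀ + τ_data·x̄)/(τ₀+τ_data), with τ₀=1/σ₀² and τ_data=n/σ².
Here τ₀ = 1/83.9 = 0.011919 and τ_data = 24/59.3 = 0.404722, so τ_n = 0.416641.
Rearranging for μ₀: μ₀ = (μ_n·τ_n − τ_data·x̄)/τ₀ = (-10.4051·0.416641 − 0.404722·-10.9) / 0.011919 = 0.076279/0.011919 ≈ 6.4.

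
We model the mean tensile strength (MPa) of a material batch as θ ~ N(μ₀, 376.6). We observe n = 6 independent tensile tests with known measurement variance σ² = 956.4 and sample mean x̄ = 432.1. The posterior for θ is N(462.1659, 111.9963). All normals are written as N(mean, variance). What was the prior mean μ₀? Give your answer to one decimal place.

μ₀ = 533.2

The posterior mean is a precision-weighted average: μ_n = (τ₀μ₀ + τ_data·x̄)/(τ₀+τ_data), with τ₀=1/σ₀² and τ_data=n/σ².
Here τ₀ = 1/376.6 = 0.002655 and τ_data = 6/956.4 = 0.006274, so τ_n = 0.008929.
Rearranging for μ₀: μ₀ = (μ_n·τ_n − τ_data·x̄)/τ₀ = (462.1659·0.008929 − 0.006274·432.1) / 0.002655 = 1.415684/0.002655 ≈ 533.2.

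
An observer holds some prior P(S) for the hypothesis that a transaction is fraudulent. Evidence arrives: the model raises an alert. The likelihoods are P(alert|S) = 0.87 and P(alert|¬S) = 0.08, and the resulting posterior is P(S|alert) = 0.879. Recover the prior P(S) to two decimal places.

Bayes' rule in odds form gives O(S|E) = O(S)·[P(E|S)/P(E|¬S)], hence O(S) = O(S|E)/LR.
Posterior odds = 0.879/(1−0.879) = 7.2645. LR = 0.87/0.08 = 10.8750.
Prior odds = 7.2645/10.8750 = 0.6680, so P(S) = 0.6680/(1+0.6680) ≈ 0.40.

P(S) = 0.40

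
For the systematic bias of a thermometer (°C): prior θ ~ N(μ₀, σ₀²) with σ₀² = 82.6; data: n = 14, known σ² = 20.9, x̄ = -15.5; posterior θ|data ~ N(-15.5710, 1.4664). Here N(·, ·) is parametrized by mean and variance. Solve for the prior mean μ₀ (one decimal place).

With known observation variance, the Normal–Normal posterior has precision τ_n = τ₀ + n/σ² and mean μ_n = (τ₀μ₀ + (n/σ²)x̄)/τ_n.
Here τ₀ = 1/82.6 = 0.012107 and τ_data = 14/20.9 = 0.669856, so τ_n = 0.681963.
Rearranging for μ₀: μ₀ = (μ_n·τ_n − τ_data·x̄)/τ₀ = (-15.5710·0.681963 − 0.669856·-15.5) / 0.012107 = -0.236078/0.012107 ≈ -19.5.

μ₀ = -19.5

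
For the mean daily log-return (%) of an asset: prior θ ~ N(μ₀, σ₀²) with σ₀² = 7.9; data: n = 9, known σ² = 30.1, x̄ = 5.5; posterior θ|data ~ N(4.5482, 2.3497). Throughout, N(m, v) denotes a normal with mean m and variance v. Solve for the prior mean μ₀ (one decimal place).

With known observation variance, the Normal–Normal posterior has precision τ_n = τ₀ + n/σ² and mean μ_n = (τ₀μ₀ + (n/σ²)x̄)/τ_n.
Here τ₀ = 1/7.9 = 0.126582 and τ_data = 9/30.1 = 0.299003, so τ_n = 0.425585.
Rearranging for μ₀: μ₀ = (μ_n·τ_n − τ_data·x̄)/τ₀ = (4.5482·0.425585 − 0.299003·5.5) / 0.126582 = 0.291129/0.126582 ≈ 2.3.

μ₀ = 2.3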